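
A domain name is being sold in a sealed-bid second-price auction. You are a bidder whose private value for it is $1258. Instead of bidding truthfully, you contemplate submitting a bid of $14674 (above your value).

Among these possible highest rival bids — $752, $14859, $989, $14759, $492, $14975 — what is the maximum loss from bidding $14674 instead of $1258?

$752: same outcome either way → loss $0.
$14859: same outcome either way → loss $0.
$989: same outcome either way → loss $0.
$14759: same outcome either way → loss $0.
$492: same outcome either way → loss $0.
$14975: same outcome either way → loss $0.
Maximum loss: $0.

$0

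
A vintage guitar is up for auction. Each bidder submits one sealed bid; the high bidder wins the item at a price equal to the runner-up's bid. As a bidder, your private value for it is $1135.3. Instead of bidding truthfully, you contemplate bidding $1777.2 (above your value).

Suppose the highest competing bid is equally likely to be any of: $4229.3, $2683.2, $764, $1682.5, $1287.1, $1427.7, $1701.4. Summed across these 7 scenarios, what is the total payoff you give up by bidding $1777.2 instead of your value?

$1557.5

The deviation costs you only when the competing bid falls strictly between $1135.3 and $1777.2; elsewhere both bids give the same outcome.
$4229.3: outcomes coincide → loss $0.
$2683.2: outcomes coincide → loss $0.
$764: outcomes coincide → loss $0.
$1682.5: truthful payoff $0, deviation payoff −$547.2 → loss $547.2.
$1287.1: truthful payoff $0, deviation payoff −$151.8 → loss $151.8.
$1427.7: truthful payoff $0, deviation payoff −$292.4 → loss $292.4.
$1701.4: truthful payoff $0, deviation payoff −$566.1 → loss $566.1.
Total loss = $547.2 + $151.8 + $292.4 + $566.1 = $1557.5.
Truthful bidding weakly dominates here: raising your bid can only win items priced above your value, and lowering it can only forfeit items priced below.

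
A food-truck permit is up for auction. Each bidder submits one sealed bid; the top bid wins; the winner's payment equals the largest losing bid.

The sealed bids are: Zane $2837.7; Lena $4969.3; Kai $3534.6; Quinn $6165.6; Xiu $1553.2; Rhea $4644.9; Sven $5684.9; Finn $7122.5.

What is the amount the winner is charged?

$6165.6

Highest bid: Finn at $7122.5, so Finn wins.
Second-highest bid: Quinn at $6165.6 — that is the price the winner pays.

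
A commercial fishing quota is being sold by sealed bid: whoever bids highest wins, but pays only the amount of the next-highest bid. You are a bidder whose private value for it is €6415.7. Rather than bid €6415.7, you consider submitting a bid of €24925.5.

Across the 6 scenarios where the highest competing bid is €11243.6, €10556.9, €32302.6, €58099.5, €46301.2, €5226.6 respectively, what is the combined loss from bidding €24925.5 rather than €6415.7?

€8969.1

The deviation costs you only when the competing bid falls strictly between €6415.7 and €24925.5; elsewhere both bids give the same outcome.
€11243.6: truthful payoff €0, deviation payoff −€4827.9 → loss €4827.9.
€10556.9: truthful payoff €0, deviation payoff −€4141.2 → loss €4141.2.
€32302.6: outcomes coincide → loss €0.
€58099.5: outcomes coincide → loss €0.
€46301.2: outcomes coincide → loss €0.
€5226.6: outcomes coincide → loss €0.
Total loss = €4827.9 + €4141.2 = €8969.1.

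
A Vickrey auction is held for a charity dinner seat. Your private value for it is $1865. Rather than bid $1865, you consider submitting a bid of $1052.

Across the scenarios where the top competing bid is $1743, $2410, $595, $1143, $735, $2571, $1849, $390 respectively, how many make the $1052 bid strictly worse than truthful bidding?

The deviation hurts exactly when the highest competing bid lies strictly between $1052 and $1865 — underbidding then forfeits a profitable win.
$1743: inside the interval → strictly worse (loss $122).
$2410: above both → same outcome either way.
$595: below both → same outcome either way.
$1143: inside the interval → strictly worse (loss $722).
$735: below both → same outcome either way.
$2571: above both → same outcome either way.
$1849: inside the interval → strictly worse (loss $16).
$390: below both → same outcome either way.
Count: 3.

3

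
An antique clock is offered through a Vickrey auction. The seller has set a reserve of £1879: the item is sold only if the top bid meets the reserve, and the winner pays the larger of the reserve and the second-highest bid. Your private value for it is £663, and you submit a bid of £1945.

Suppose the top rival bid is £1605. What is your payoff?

−£1216

Your bid £1945 is the highest and exceeds the reserve.
Price = max(second-highest bid, reserve) = max(£1605, £1879) = £1879.
Payoff = £663 − £1879 = −£1216.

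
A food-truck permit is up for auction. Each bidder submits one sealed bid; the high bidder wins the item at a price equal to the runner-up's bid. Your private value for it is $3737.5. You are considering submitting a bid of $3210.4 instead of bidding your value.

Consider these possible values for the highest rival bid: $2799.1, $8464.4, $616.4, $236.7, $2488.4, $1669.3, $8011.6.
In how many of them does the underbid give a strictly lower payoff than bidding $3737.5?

0

The deviation hurts exactly when the highest competing bid lies strictly between $3210.4 and $3737.5 — underbidding then forfeits a profitable win.
$2799.1: below both → same outcome either way.
$8464.4: above both → same outcome either way.
$616.4: below both → same outcome either way.
$236.7: below both → same outcome either way.
$2488.4: below both → same outcome either way.
$1669.3: below both → same outcome either way.
$8011.6: above both → same outcome either way.
Count: 0.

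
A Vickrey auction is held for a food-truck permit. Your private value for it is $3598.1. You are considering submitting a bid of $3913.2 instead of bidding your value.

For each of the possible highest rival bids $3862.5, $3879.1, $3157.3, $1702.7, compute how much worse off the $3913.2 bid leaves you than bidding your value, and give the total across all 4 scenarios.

$545.4

The deviation costs you only when the competing bid falls strictly between $3598.1 and $3913.2; elsewhere both bids give the same outcome.
$3862.5: truthful payoff $0, deviation payoff −$264.4 → loss $264.4.
$3879.1: truthful payoff $0, deviation payoff −$281 → loss $281.
$3157.3: outcomes coincide → loss $0.
$1702.7: outcomes coincide → loss $0.
Total loss = $264.4 + $281 = $545.4.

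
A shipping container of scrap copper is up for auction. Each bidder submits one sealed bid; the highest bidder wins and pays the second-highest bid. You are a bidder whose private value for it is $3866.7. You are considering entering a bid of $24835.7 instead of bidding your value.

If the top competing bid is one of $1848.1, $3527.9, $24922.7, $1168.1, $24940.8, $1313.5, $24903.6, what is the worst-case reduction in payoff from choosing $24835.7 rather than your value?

$0

$1848.1: same outcome either way → loss $0.
$3527.9: same outcome either way → loss $0.
$24922.7: same outcome either way → loss $0.
$1168.1: same outcome either way → loss $0.
$24940.8: same outcome either way → loss $0.
$1313.5: same outcome either way → loss $0.
$24903.6: same outcome either way → loss $0.
Maximum loss: $0.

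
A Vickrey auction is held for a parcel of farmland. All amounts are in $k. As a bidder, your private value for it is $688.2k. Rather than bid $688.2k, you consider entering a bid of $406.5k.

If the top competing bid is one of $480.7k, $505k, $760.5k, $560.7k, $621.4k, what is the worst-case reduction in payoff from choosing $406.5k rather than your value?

$207.5k

$480.7k: truthful gives $207.5k, deviation gives $0k → loss $207.5k.
$505k: truthful gives $183.2k, deviation gives $0k → loss $183.2k.
$760.5k: same outcome either way → loss $0k.
$560.7k: truthful gives $127.5k, deviation gives $0k → loss $127.5k.
$621.4k: truthful gives $66.8k, deviation gives $0k → loss $66.8k.
Maximum loss: $207.5k.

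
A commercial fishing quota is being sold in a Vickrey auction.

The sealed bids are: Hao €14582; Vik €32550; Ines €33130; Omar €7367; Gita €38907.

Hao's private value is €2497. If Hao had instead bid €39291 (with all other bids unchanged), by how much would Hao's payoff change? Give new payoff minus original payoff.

The highest bid among the other bidders is €38907; Hao's bid doesn't change that.
Original bid €14582: Hao is not highest (top rival bid is €38907); payoff €0.
Alternative bid €39291: Hao is highest, pays the top rival bid €38907; payoff €2497 − €38907 = −€36410.
Change in payoff = −€36410 − (€0) = −€36410.

−€36410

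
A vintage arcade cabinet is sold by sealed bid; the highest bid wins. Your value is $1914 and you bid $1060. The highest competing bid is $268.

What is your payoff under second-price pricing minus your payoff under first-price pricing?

You have the highest bid, so you win under either rule.
Second-price: pay $268 → payoff $1646.
First-price: pay your own bid $1060 → payoff $854.
Difference = $1646 − ($854) = $792.

$792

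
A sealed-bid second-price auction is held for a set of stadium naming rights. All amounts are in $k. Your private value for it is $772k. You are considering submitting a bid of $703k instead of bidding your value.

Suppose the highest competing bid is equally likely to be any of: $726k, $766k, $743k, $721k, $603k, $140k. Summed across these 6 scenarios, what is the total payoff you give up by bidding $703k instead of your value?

$132k

The deviation costs you only when the competing bid falls strictly between $703k and $772k; elsewhere both bids give the same outcome.
$726k: truthful payoff $46k, deviation payoff $0k → loss $46k.
$766k: truthful payoff $6k, deviation payoff $0k → loss $6k.
$743k: truthful payoff $29k, deviation payoff $0k → loss $29k.
$721k: truthful payoff $51k, deviation payoff $0k → loss $51k.
$603k: outcomes coincide → loss $0k.
$140k: outcomes coincide → loss $0k.
Total loss = $46k + $6k + $29k + $51k = $132k.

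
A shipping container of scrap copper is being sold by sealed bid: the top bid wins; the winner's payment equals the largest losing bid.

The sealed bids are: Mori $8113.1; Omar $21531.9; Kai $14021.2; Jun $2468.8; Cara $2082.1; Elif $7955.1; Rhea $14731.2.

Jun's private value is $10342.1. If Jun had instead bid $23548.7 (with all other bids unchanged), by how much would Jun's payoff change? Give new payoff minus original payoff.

The highest bid among the other bidders is $21531.9; Jun's bid doesn't change that.
Original bid $2468.8: Jun is not highest (top rival bid is $21531.9); payoff $0.
Alternative bid $23548.7: Jun is highest, pays the top rival bid $21531.9; payoff $10342.1 − $21531.9 = −$11189.8.
Change in payoff = −$11189.8 − ($0) = −$11189.8.

−$11189.8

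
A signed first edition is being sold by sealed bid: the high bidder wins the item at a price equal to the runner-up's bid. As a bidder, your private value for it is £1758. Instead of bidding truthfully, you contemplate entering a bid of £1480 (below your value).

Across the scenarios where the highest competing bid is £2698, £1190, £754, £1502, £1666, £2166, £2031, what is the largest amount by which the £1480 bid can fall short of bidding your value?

£256

£2698: same outcome either way → loss £0.
£1190: same outcome either way → loss £0.
£754: same outcome either way → loss £0.
£1502: truthful gives £256, deviation gives £0 → loss £256.
£1666: truthful gives £92, deviation gives £0 → loss £92.
£2166: same outcome either way → loss £0.
£2031: same outcome either way → loss £0.
Maximum loss: £256.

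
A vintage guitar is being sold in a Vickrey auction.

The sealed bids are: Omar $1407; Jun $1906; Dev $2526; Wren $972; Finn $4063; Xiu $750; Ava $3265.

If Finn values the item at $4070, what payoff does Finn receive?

$805

Highest bid: Finn at $4063, so Finn wins.
Second-highest bid: Ava at $3265 — that is the price the winner pays.
Finn's payoff = value − price = $4070 − $3265 = $805.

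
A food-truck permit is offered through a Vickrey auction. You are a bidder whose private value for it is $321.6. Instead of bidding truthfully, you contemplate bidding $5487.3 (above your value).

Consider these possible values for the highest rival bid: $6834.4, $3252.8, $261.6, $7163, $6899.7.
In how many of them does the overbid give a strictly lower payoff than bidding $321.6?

The deviation hurts exactly when the highest competing bid lies strictly between $321.6 and $5487.3 — overbidding then wins at a price above your value.
$6834.4: above both → same outcome either way.
$3252.8: inside the interval → strictly worse (loss $2931.2).
$261.6: below both → same outcome either way.
$7163: above both → same outcome either way.
$6899.7: above both → same outcome either way.
Count: 1.

1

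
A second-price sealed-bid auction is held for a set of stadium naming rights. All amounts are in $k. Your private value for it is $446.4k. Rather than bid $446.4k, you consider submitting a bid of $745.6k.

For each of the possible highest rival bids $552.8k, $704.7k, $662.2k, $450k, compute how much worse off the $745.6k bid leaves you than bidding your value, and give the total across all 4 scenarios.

$584.1k

The deviation costs you only when the competing bid falls strictly between $446.4k and $745.6k; elsewhere both bids give the same outcome.
$552.8k: truthful payoff $0k, deviation payoff −$106.4k → loss $106.4k.
$704.7k: truthful payoff $0k, deviation payoff −$258.3k → loss $258.3k.
$662.2k: truthful payoff $0k, deviation payoff −$215.8k → loss $215.8k.
$450k: truthful payoff $0k, deviation payoff −$3.6k → loss $3.6k.
Total loss = $106.4k + $258.3k + $215.8k + $3.6k = $584.1k.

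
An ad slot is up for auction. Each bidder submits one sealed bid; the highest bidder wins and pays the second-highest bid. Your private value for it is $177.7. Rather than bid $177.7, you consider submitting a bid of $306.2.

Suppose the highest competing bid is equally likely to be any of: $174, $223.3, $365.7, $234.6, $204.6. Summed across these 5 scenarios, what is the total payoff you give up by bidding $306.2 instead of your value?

The deviation costs you only when the competing bid falls strictly between $177.7 and $306.2; elsewhere both bids give the same outcome.
$174: outcomes coincide → loss $0.
$223.3: truthful payoff $0, deviation payoff −$45.6 → loss $45.6.
$365.7: outcomes coincide → loss $0.
$234.6: truthful payoff $0, deviation payoff −$56.9 → loss $56.9.
$204.6: truthful payoff $0, deviation payoff −$26.9 → loss $26.9.
Total loss = $45.6 + $56.9 + $26.9 = $129.4.

$129.4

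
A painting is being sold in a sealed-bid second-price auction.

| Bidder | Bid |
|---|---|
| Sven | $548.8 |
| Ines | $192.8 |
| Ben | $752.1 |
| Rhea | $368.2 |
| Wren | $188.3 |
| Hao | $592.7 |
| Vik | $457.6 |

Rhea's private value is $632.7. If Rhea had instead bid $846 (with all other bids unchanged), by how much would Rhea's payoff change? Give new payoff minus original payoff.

The highest bid among the other bidders is $752.1; Rhea's bid doesn't change that.
Original bid $368.2: Rhea is not highest (top rival bid is $752.1); payoff $0.
Alternative bid $846: Rhea is highest, pays the top rival bid $752.1; payoff $632.7 − $752.1 = −$119.4.
Change in payoff = −$119.4 − ($0) = −$119.4.

−$119.4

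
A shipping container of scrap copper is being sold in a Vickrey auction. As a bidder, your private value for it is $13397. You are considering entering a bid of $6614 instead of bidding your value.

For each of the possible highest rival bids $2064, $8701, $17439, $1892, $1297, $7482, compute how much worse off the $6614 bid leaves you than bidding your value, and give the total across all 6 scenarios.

The deviation costs you only when the competing bid falls strictly between $6614 and $13397; elsewhere both bids give the same outcome.
$2064: outcomes coincide → loss $0.
$8701: truthful payoff $4696, deviation payoff $0 → loss $4696.
$17439: outcomes coincide → loss $0.
$1892: outcomes coincide → loss $0.
$1297: outcomes coincide → loss $0.
$7482: truthful payoff $5915, deviation payoff $0 → loss $5915.
Total loss = $4696 + $5915 = $10611.
In a second-price auction your bid sets only whether you win, not what you pay, so bidding your true value is weakly dominant.

$10611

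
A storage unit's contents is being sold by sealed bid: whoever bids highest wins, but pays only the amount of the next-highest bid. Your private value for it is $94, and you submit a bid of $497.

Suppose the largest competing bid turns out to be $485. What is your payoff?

Your bid $497 exceeds the highest competing bid $485, so you win.
In a second-price auction the winner pays the second-highest bid, $485.
Payoff = value − price = $94 − $485 = −$391.

−$391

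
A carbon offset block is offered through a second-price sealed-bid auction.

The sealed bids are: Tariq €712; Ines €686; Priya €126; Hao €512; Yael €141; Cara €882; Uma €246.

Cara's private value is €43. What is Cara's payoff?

−€669

Highest bid: Cara at €882, so Cara wins.
Second-highest bid: Tariq at €712 — that is the price the winner pays.
Cara's payoff = value − price = €43 − €712 = −€669.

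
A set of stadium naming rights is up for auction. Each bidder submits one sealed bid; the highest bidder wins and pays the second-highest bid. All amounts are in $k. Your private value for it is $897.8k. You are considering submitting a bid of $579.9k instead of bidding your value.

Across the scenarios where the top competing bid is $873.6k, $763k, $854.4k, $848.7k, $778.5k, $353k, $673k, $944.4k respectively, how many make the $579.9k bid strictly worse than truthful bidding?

The deviation hurts exactly when the highest competing bid lies strictly between $579.9k and $897.8k — underbidding then forfeits a profitable win.
$873.6k: inside the interval → strictly worse (loss $24.2k).
$763k: inside the interval → strictly worse (loss $134.8k).
$854.4k: inside the interval → strictly worse (loss $43.4k).
$848.7k: inside the interval → strictly worse (loss $49.1k).
$778.5k: inside the interval → strictly worse (loss $119.3k).
$353k: below both → same outcome either way.
$673k: inside the interval → strictly worse (loss $224.8k).
$944.4k: above both → same outcome either way.
Count: 6.

6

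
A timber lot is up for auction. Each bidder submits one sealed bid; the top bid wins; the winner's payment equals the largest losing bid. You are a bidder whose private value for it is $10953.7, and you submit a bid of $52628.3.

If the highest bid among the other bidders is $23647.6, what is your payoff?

Your bid $52628.3 exceeds the highest competing bid $23647.6, so you win.
In a second-price auction the winner pays the second-highest bid, $23647.6.
Payoff = value − price = $10953.7 − $23647.6 = −$12693.9.

−$12693.9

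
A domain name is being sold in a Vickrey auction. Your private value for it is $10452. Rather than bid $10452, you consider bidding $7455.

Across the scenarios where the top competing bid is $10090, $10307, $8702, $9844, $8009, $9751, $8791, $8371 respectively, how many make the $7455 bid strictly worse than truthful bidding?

8

The deviation hurts exactly when the highest competing bid lies strictly between $7455 and $10452 — underbidding then forfeits a profitable win.
$10090: inside the interval → strictly worse (loss $362).
$10307: inside the interval → strictly worse (loss $145).
$8702: inside the interval → strictly worse (loss $1750).
$9844: inside the interval → strictly worse (loss $608).
$8009: inside the interval → strictly worse (loss $2443).
$9751: inside the interval → strictly worse (loss $701).
$8791: inside the interval → strictly worse (loss $1661).
$8371: inside the interval → strictly worse (loss $2081).
Count: 8.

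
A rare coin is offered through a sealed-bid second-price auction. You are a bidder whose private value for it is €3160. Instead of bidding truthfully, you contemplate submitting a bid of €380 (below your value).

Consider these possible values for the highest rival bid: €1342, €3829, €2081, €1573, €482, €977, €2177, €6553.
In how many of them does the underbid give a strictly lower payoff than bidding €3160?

The deviation hurts exactly when the highest competing bid lies strictly between €380 and €3160 — underbidding then forfeits a profitable win.
€1342: inside the interval → strictly worse (loss €1818).
€3829: above both → same outcome either way.
€2081: inside the interval → strictly worse (loss €1079).
€1573: inside the interval → strictly worse (loss €1587).
€482: inside the interval → strictly worse (loss €2678).
€977: inside the interval → strictly worse (loss €2183).
€2177: inside the interval → strictly worse (loss €983).
€6553: above both → same outcome either way.
Count: 6.

6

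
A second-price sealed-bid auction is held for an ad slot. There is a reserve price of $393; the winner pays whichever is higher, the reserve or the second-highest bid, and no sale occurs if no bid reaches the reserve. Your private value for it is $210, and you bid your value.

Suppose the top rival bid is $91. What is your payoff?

Your bid $210 is the highest bid but falls below the reserve $393, so the item goes unsold. Payoff $0.

$0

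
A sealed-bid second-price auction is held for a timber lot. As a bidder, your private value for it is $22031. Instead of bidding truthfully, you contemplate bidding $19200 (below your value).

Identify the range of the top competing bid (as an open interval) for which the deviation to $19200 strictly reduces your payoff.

If the competing bid is below $19200, both bids win at the same price — no difference.
If it is above $22031, both bids lose — no difference.
If it lies strictly between $19200 and $22031, bidding your value wins at a price below your value (positive payoff) while bidding $19200 loses (payoff 0).
So the deviation strictly hurts on the open interval ($19200, $22031).

($19200, $22031)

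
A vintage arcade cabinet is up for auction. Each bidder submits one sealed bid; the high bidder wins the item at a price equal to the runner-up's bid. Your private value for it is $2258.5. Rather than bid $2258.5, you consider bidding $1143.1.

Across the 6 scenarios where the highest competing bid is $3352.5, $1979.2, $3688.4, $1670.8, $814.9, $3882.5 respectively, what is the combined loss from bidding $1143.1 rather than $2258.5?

The deviation costs you only when the competing bid falls strictly between $1143.1 and $2258.5; elsewhere both bids give the same outcome.
$3352.5: outcomes coincide → loss $0.
$1979.2: truthful payoff $279.3, deviation payoff $0 → loss $279.3.
$3688.4: outcomes coincide → loss $0.
$1670.8: truthful payoff $587.7, deviation payoff $0 → loss $587.7.
$814.9: outcomes coincide → loss $0.
$3882.5: outcomes coincide → loss $0.
Total loss = $279.3 + $587.7 = $867.
Truthful bidding weakly dominates here: raising your bid can only win items priced above your value, and lowering it can only forfeit items priced below.

$867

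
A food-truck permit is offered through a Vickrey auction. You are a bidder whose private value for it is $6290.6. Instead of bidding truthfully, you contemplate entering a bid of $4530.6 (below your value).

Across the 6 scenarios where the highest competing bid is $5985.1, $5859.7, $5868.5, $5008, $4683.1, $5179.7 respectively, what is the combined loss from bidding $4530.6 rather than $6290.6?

$5159.5

The deviation costs you only when the competing bid falls strictly between $4530.6 and $6290.6; elsewhere both bids give the same outcome.
$5985.1: truthful payoff $305.5, deviation payoff $0 → loss $305.5.
$5859.7: truthful payoff $430.9, deviation payoff $0 → loss $430.9.
$5868.5: truthful payoff $422.1, deviation payoff $0 → loss $422.1.
$5008: truthful payoff $1282.6, deviation payoff $0 → loss $1282.6.
$4683.1: truthful payoff $1607.5, deviation payoff $0 → loss $1607.5.
$5179.7: truthful payoff $1110.9, deviation payoff $0 → loss $1110.9.
Total loss = $305.5 + $430.9 + $422.1 + $1282.6 + $1607.5 + $1110.9 = $5159.5.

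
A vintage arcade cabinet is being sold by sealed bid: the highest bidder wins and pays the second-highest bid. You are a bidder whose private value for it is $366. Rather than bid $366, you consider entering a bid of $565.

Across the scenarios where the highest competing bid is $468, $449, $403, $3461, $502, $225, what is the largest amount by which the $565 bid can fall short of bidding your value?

$136

$468: truthful gives $0, deviation gives −$102 → loss $102.
$449: truthful gives $0, deviation gives −$83 → loss $83.
$403: truthful gives $0, deviation gives −$37 → loss $37.
$3461: same outcome either way → loss $0.
$502: truthful gives $0, deviation gives −$136 → loss $136.
$225: same outcome either way → loss $0.
Maximum loss: $136.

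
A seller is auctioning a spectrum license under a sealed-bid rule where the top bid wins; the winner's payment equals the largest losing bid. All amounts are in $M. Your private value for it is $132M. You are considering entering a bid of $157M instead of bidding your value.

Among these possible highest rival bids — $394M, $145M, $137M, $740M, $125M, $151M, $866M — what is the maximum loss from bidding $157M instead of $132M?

$19M

$394M: same outcome either way → loss $0M.
$145M: truthful gives $0M, deviation gives −$13M → loss $13M.
$137M: truthful gives $0M, deviation gives −$5M → loss $5M.
$740M: same outcome either way → loss $0M.
$125M: same outcome either way → loss $0M.
$151M: truthful gives $0M, deviation gives −$19M → loss $19M.
$866M: same outcome either way → loss $0M.
Maximum loss: $19M.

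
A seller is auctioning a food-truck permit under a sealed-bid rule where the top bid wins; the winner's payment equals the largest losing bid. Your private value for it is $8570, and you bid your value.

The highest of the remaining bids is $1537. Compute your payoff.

$7033

Your bid $8570 exceeds the highest competing bid $1537, so you win.
In a second-price auction the winner pays the second-highest bid, $1537.
Payoff = value − price = $8570 − $1537 = $7033.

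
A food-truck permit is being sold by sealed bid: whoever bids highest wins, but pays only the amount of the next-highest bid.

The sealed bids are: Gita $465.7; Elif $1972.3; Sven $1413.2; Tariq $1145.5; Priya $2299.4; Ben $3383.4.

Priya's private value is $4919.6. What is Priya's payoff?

$0

Highest bid: Ben at $3383.4, so Ben wins.
Second-highest bid: Priya at $2299.4 — that is the price the winner pays.
Priya did not win, so Priya pays nothing and receives nothing: payoff $0.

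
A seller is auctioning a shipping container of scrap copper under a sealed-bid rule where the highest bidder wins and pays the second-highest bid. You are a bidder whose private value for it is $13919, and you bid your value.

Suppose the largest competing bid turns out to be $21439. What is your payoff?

$0

Your bid $13919 is below the highest competing bid $21439, so you lose.
A losing bidder pays nothing and receives nothing: payoff = $0.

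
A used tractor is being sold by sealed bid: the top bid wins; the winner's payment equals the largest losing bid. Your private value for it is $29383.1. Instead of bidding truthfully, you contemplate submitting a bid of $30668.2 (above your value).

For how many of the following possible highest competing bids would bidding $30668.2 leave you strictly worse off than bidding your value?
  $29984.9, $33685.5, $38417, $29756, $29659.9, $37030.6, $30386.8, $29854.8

The deviation hurts exactly when the highest competing bid lies strictly between $29383.1 and $30668.2 — overbidding then wins at a price above your value.
$29984.9: inside the interval → strictly worse (loss $601.8).
$33685.5: above both → same outcome either way.
$38417: above both → same outcome either way.
$29756: inside the interval → strictly worse (loss $372.9).
$29659.9: inside the interval → strictly worse (loss $276.8).
$37030.6: above both → same outcome either way.
$30386.8: inside the interval → strictly worse (loss $1003.7).
$29854.8: inside the interval → strictly worse (loss $471.7).
Count: 5.

5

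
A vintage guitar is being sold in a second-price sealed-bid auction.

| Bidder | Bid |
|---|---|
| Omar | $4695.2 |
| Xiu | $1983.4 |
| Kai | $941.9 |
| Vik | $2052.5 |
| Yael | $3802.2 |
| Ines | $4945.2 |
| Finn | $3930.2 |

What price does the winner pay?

$4695.2

Highest bid: Ines at $4945.2, so Ines wins.
Second-highest bid: Omar at $4695.2 — that is the price the winner pays.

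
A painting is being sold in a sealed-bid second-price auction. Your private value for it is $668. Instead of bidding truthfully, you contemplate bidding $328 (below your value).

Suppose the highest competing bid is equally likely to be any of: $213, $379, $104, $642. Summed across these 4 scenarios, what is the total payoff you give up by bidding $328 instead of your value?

The deviation costs you only when the competing bid falls strictly between $328 and $668; elsewhere both bids give the same outcome.
$213: outcomes coincide → loss $0.
$379: truthful payoff $289, deviation payoff $0 → loss $289.
$104: outcomes coincide → loss $0.
$642: truthful payoff $26, deviation payoff $0 → loss $26.
Total loss = $289 + $26 = $315.

$315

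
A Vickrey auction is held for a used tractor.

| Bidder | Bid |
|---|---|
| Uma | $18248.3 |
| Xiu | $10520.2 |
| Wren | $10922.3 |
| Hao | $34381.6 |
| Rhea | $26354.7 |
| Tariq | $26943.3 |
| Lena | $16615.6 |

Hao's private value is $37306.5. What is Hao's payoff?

Highest bid: Hao at $34381.6, so Hao wins.
Second-highest bid: Tariq at $26943.3 — that is the price the winner pays.
Hao's payoff = value − price = $37306.5 − $26943.3 = $10363.2.

$10363.2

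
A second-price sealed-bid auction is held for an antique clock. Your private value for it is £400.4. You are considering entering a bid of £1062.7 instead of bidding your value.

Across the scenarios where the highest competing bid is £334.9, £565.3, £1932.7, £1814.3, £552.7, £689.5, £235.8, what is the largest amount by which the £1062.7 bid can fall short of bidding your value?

£334.9: same outcome either way → loss £0.
£565.3: truthful gives £0, deviation gives −£164.9 → loss £164.9.
£1932.7: same outcome either way → loss £0.
£1814.3: same outcome either way → loss £0.
£552.7: truthful gives £0, deviation gives −£152.3 → loss £152.3.
£689.5: truthful gives £0, deviation gives −£289.1 → loss £289.1.
£235.8: same outcome either way → loss £0.
Maximum loss: £289.1.

£289.1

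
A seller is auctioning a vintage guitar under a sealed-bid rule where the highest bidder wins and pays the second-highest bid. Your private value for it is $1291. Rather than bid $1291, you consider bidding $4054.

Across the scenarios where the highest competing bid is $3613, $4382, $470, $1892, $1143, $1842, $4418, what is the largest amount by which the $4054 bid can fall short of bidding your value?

$2322

$3613: truthful gives $0, deviation gives −$2322 → loss $2322.
$4382: same outcome either way → loss $0.
$470: same outcome either way → loss $0.
$1892: truthful gives $0, deviation gives −$601 → loss $601.
$1143: same outcome either way → loss $0.
$1842: truthful gives $0, deviation gives −$551 → loss $551.
$4418: same outcome either way → loss $0.
Maximum loss: $2322.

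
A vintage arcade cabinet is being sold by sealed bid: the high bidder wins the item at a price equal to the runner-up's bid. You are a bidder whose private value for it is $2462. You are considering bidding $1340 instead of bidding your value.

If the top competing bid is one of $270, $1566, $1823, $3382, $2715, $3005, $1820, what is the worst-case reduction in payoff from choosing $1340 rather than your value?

$270: same outcome either way → loss $0.
$1566: truthful gives $896, deviation gives $0 → loss $896.
$1823: truthful gives $639, deviation gives $0 → loss $639.
$3382: same outcome either way → loss $0.
$2715: same outcome either way → loss $0.
$3005: same outcome either way → loss $0.
$1820: truthful gives $642, deviation gives $0 → loss $642.
Maximum loss: $896.

$896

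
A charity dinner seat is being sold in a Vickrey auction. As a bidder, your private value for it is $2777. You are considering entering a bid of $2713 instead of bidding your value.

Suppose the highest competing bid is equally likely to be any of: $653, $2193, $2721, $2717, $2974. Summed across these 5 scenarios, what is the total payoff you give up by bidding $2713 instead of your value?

$116

The deviation costs you only when the competing bid falls strictly between $2713 and $2777; elsewhere both bids give the same outcome.
$653: outcomes coincide → loss $0.
$2193: outcomes coincide → loss $0.
$2721: truthful payoff $56, deviation payoff $0 → loss $56.
$2717: truthful payoff $60, deviation payoff $0 → loss $60.
$2974: outcomes coincide → loss $0.
Total loss = $56 + $60 = $116.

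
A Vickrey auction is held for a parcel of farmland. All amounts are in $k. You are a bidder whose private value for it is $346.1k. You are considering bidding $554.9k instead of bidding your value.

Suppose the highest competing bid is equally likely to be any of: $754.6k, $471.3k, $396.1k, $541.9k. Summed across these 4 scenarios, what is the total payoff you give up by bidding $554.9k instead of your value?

The deviation costs you only when the competing bid falls strictly between $346.1k and $554.9k; elsewhere both bids give the same outcome.
$754.6k: outcomes coincide → loss $0k.
$471.3k: truthful payoff $0k, deviation payoff −$125.2k → loss $125.2k.
$396.1k: truthful payoff $0k, deviation payoff −$50k → loss $50k.
$541.9k: truthful payoff $0k, deviation payoff −$195.8k → loss $195.8k.
Total loss = $125.2k + $50k + $195.8k = $371k.

$371k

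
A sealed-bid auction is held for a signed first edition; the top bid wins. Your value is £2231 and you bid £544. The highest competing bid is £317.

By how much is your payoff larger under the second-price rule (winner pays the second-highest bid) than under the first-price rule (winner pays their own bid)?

You have the highest bid, so you win under either rule.
Second-price: pay £317 → payoff £1914.
First-price: pay your own bid £544 → payoff £1687.
Difference = £1914 − (£1687) = £227.

£227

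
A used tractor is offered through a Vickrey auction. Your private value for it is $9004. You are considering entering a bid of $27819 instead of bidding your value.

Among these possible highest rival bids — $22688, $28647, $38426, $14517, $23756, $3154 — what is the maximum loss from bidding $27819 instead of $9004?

$14752

$22688: truthful gives $0, deviation gives −$13684 → loss $13684.
$28647: same outcome either way → loss $0.
$38426: same outcome either way → loss $0.
$14517: truthful gives $0, deviation gives −$5513 → loss $5513.
$23756: truthful gives $0, deviation gives −$14752 → loss $14752.
$3154: same outcome either way → loss $0.
Maximum loss: $14752.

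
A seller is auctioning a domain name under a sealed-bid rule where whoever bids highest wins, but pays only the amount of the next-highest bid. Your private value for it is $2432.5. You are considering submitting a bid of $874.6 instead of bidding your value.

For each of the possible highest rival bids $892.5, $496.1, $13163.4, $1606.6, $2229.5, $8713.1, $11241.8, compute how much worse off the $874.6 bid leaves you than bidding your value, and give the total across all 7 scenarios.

The deviation costs you only when the competing bid falls strictly between $874.6 and $2432.5; elsewhere both bids give the same outcome.
$892.5: truthful payoff $1540, deviation payoff $0 → loss $1540.
$496.1: outcomes coincide → loss $0.
$13163.4: outcomes coincide → loss $0.
$1606.6: truthful payoff $825.9, deviation payoff $0 → loss $825.9.
$2229.5: truthful payoff $203, deviation payoff $0 → loss $203.
$8713.1: outcomes coincide → loss $0.
$11241.8: outcomes coincide → loss $0.
Total loss = $1540 + $825.9 + $203 = $2568.9.

$2568.9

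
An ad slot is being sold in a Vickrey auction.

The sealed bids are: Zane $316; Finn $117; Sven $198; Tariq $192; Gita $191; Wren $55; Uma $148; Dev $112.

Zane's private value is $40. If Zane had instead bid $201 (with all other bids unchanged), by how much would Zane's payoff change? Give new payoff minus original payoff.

$0

The highest bid among the other bidders is $198; Zane's bid doesn't change that.
Original bid $316: Zane is highest, pays the top rival bid $198; payoff $40 − $198 = −$158.
Alternative bid $201: Zane is highest, pays the top rival bid $198; payoff $40 − $198 = −$158.
Change in payoff = −$158 − (−$158) = $0.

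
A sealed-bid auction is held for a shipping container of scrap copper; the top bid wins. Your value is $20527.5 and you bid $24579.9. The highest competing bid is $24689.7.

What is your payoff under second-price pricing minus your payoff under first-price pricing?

$0

Your bid $24579.9 is below $24689.7, so you lose under either rule.
Payoff is $0 in both cases; difference = $0.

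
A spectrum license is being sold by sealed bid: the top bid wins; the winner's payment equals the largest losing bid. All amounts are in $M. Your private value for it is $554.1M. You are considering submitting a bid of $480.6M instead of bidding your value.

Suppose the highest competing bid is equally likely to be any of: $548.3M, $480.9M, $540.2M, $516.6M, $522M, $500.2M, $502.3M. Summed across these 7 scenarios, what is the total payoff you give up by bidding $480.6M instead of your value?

$268.2M

The deviation costs you only when the competing bid falls strictly between $480.6M and $554.1M; elsewhere both bids give the same outcome.
$548.3M: truthful payoff $5.8M, deviation payoff $0M → loss $5.8M.
$480.9M: truthful payoff $73.2M, deviation payoff $0M → loss $73.2M.
$540.2M: truthful payoff $13.9M, deviation payoff $0M → loss $13.9M.
$516.6M: truthful payoff $37.5M, deviation payoff $0M → loss $37.5M.
$522M: truthful payoff $32.1M, deviation payoff $0M → loss $32.1M.
$500.2M: truthful payoff $53.9M, deviation payoff $0M → loss $53.9M.
$502.3M: truthful payoff $51.8M, deviation payoff $0M → loss $51.8M.
Total loss = $5.8M + $73.2M + $13.9M + $37.5M + $32.1M + $53.9M + $51.8M = $268.2M.
Truthful bidding weakly dominates here: raising your bid can only win items priced above your value, and lowering it can only forfeit items priced below.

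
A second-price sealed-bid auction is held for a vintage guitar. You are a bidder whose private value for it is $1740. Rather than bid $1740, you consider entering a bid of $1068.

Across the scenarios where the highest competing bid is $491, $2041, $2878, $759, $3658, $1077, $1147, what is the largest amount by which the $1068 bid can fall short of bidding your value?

$491: same outcome either way → loss $0.
$2041: same outcome either way → loss $0.
$2878: same outcome either way → loss $0.
$759: same outcome either way → loss $0.
$3658: same outcome either way → loss $0.
$1077: truthful gives $663, deviation gives $0 → loss $663.
$1147: truthful gives $593, deviation gives $0 → loss $593.
Maximum loss: $663.

$663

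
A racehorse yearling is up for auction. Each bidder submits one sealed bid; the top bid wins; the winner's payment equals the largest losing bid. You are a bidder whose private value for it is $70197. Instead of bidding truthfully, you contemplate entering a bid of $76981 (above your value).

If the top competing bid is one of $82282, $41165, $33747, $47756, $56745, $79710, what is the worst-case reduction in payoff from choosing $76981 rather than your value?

$0

$82282: same outcome either way → loss $0.
$41165: same outcome either way → loss $0.
$33747: same outcome either way → loss $0.
$47756: same outcome either way → loss $0.
$56745: same outcome either way → loss $0.
$79710: same outcome either way → loss $0.
Maximum loss: $0.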